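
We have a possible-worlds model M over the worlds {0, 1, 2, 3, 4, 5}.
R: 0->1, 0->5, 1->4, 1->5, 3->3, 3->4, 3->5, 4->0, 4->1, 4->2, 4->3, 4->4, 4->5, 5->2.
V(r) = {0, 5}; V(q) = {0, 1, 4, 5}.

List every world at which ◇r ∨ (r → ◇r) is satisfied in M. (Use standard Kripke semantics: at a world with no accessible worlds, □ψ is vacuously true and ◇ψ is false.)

0, 1, 2, 3, 4

Let φ = ◇r ∨ (r → ◇r). Evaluate φ at each world:
  0 (successors {1, 5}): φ is true.
  1 (successors {4, 5}): φ is true.
  2 (successors ∅): φ is true.
  3 (successors {3, 4, 5}): φ is true.
  4 (successors {0, 1, 2, 3, 4, 5}): φ is true.
  5 (successors {2}): φ is false.
For instance, at 0:
  At 0: ◇r is true, r → ◇r is true, so ◇r ∨ (r → ◇r) is true.
    At 0: ◇r requires r at some successor in {1, 5}.
      r holds at 5, so ◇r is true at 0.
    At 0: r is true, ◇r is true, so r → ◇r is true.
      At 0: ◇r requires r at some successor in {1, 5}.
        r holds at 5, so ◇r is true at 0.
Satisfying worlds: {0, 1, 2, 3, 4}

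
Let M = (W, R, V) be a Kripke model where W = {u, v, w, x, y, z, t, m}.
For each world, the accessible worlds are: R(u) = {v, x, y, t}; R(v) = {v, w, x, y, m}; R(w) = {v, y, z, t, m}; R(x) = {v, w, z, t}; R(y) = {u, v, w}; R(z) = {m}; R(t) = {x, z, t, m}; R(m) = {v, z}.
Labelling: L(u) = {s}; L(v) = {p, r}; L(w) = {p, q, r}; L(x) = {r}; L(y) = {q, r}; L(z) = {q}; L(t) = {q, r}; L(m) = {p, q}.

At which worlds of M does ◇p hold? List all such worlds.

Let φ = ◇p. Evaluate φ at each world:
  u (successors {v, x, y, t}): φ is true.
  v (successors {v, w, x, y, m}): φ is true.
  w (successors {v, y, z, t, m}): φ is true.
  x (successors {v, w, z, t}): φ is true.
  y (successors {u, v, w}): φ is true.
  z (successors {m}): φ is true.
  t (successors {x, z, t, m}): φ is true.
  m (successors {v, z}): φ is true.
For instance, at y:
  At y: ◇p requires p at some successor in {u, v, w}.
    p holds at v, so ◇p is true at y.
Satisfying worlds: {u, v, w, x, y, z, t, m}

u, v, w, x, y, z, t, m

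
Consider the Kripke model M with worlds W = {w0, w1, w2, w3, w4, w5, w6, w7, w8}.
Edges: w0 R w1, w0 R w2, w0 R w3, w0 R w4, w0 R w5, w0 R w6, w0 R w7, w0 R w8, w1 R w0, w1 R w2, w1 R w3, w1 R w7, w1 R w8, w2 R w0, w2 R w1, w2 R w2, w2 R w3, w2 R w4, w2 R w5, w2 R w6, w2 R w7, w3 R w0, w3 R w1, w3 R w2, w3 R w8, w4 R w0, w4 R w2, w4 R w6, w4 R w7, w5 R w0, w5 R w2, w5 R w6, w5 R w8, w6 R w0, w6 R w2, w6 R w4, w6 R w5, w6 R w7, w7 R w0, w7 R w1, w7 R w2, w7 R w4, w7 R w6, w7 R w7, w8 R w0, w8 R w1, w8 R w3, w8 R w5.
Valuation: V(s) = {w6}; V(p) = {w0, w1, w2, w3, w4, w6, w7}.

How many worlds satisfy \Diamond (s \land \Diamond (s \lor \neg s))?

Let φ = \Diamond (s \land \Diamond (s \lor \neg s)). Evaluate φ at each world:
  w0 (successors {w1, w2, w3, w4, w5, w6, w7, w8}): φ is true.
  w1 (successors {w0, w2, w3, w7, w8}): φ is false.
  w2 (successors {w0, w1, w2, w3, w4, w5, w6, w7}): φ is true.
  w3 (successors {w0, w1, w2, w8}): φ is false.
  w4 (successors {w0, w2, w6, w7}): φ is true.
  w5 (successors {w0, w2, w6, w8}): φ is true.
  w6 (successors {w0, w2, w4, w5, w7}): φ is false.
  w7 (successors {w0, w1, w2, w4, w6, w7}): φ is true.
  w8 (successors {w0, w1, w3, w5}): φ is false.
For instance, at w1:
  At w1: \Diamond (s \land \Diamond (s \lor \neg s)) requires s \land \Diamond (s \lor \neg s) at some successor in {w0, w2, w3, w7, w8}.
    At w0: s \land \Diamond (s \lor \neg s) is false.
    At w2: s \land \Diamond (s \lor \neg s) is false.
    At w3: s \land \Diamond (s \lor \neg s) is false.
    At w7: s \land \Diamond (s \lor \neg s) is false.
    At w8: s \land \Diamond (s \lor \neg s) is false.
  So \Diamond (s \land \Diamond (s \lor \neg s)) is false at w1.
Satisfying worlds: {w0, w2, w4, w5, w7}

5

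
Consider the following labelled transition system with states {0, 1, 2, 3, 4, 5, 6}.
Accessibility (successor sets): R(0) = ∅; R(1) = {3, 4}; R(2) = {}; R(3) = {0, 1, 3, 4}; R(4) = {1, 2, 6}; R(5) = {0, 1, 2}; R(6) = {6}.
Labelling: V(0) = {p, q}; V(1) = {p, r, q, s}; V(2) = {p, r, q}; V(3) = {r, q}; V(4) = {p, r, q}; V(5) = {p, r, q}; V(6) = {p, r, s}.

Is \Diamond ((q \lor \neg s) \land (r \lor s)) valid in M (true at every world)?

No

Let φ = \Diamond ((q \lor \neg s) \land (r \lor s)). Evaluate φ at each world:
  0 (successors ∅): φ is false.
  1 (successors {3, 4}): φ is true.
  2 (successors ∅): φ is false.
  3 (successors {0, 1, 3, 4}): φ is true.
  4 (successors {1, 2, 6}): φ is true.
  5 (successors {0, 1, 2}): φ is true.
  6 (successors {6}): φ is false.
Detail at 0 (counterexample):
  At 0: no accessible worlds, so \Diamond ((q \lor \neg s) \land (r \lor s)) is false.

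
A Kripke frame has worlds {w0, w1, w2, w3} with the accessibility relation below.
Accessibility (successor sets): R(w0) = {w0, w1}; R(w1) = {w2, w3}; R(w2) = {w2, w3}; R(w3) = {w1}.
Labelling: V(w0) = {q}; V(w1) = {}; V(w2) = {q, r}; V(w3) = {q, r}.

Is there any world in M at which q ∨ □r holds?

Let φ = q ∨ □r. Evaluate φ at each world:
  w0 (successors {w0, w1}): φ is true.
  w1 (successors {w2, w3}): φ is true.
  w2 (successors {w2, w3}): φ is true.
  w3 (successors {w1}): φ is true.
Detail at w0 (witness):
  At w0: q is true, □r is false, so q ∨ □r is true.
    At w0: □r requires r at every successor {w0, w1}.
      r fails at w0, so □r is false at w0.

Yes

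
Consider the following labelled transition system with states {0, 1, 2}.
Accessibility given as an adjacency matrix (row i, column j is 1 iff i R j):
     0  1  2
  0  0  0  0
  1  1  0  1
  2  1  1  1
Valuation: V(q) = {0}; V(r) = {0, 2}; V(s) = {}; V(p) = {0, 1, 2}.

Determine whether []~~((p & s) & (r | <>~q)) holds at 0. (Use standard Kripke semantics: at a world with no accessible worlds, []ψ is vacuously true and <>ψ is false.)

Yes

At 0: no accessible worlds, so []~~((p & s) & (r | <>~q)) holds vacuously.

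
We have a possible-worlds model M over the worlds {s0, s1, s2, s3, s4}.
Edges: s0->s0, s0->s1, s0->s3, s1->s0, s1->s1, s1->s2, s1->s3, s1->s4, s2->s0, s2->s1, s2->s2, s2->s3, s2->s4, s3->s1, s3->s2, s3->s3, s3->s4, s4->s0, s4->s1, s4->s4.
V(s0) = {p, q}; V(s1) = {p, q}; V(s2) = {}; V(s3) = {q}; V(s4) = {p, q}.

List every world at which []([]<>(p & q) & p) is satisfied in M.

s4

Let φ = []([]<>(p & q) & p). Evaluate φ at each world:
  s0 (successors {s0, s1, s3}): φ is false.
  s1 (successors {s0, s1, s2, s3, s4}): φ is false.
  s2 (successors {s0, s1, s2, s3, s4}): φ is false.
  s3 (successors {s1, s2, s3, s4}): φ is false.
  s4 (successors {s0, s1, s4}): φ is true.
For instance, at s1:
  At s1: []([]<>(p & q) & p) requires []<>(p & q) & p at every successor {s0, s1, s2, s3, s4}.
    []<>(p & q) & p fails at s2, so []([]<>(p & q) & p) is false at s1.
      At s2: []<>(p & q) is true, p is false, so []<>(p & q) & p is false.
Satisfying worlds: {s4}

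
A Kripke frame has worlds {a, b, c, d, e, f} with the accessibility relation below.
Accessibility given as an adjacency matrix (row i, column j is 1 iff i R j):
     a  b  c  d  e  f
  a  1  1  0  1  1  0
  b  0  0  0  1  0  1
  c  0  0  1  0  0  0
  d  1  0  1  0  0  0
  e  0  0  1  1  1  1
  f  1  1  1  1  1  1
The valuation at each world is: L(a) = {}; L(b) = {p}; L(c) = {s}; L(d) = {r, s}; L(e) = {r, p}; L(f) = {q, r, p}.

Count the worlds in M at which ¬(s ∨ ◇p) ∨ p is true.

3

Let φ = ¬(s ∨ ◇p) ∨ p. Evaluate φ at each world:
  a (successors {a, b, d, e}): φ is false.
  b (successors {d, f}): φ is true.
  c (successors {c}): φ is false.
  d (successors {a, c}): φ is false.
  e (successors {c, d, e, f}): φ is true.
  f (successors {a, b, c, d, e, f}): φ is true.
For instance, at e:
  At e: ¬(s ∨ ◇p) is false, p is true, so ¬(s ∨ ◇p) ∨ p is true.
    At e: s ∨ ◇p is true, so ¬(s ∨ ◇p) is false.
      At e: s is false, ◇p is true, so s ∨ ◇p is true.
Satisfying worlds: {b, e, f}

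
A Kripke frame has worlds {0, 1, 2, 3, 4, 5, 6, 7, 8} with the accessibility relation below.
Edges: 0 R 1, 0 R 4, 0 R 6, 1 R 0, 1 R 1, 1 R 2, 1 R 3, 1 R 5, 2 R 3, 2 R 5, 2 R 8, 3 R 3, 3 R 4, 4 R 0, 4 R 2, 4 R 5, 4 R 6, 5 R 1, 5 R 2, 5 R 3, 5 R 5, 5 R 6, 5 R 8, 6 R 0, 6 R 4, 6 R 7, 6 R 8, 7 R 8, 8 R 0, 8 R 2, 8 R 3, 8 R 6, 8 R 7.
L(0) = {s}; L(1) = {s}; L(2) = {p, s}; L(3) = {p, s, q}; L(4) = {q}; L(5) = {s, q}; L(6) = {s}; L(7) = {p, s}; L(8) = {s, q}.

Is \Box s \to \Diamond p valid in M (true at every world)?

No

Let φ = \Box s \to \Diamond p. Evaluate φ at each world:
  0 (successors {1, 4, 6}): φ is true.
  1 (successors {0, 1, 2, 3, 5}): φ is true.
  2 (successors {3, 5, 8}): φ is true.
  3 (successors {3, 4}): φ is true.
  4 (successors {0, 2, 5, 6}): φ is true.
  5 (successors {1, 2, 3, 5, 6, 8}): φ is true.
  6 (successors {0, 4, 7, 8}): φ is true.
  7 (successors {8}): φ is false.
  8 (successors {0, 2, 3, 6, 7}): φ is true.
Detail at 7 (counterexample):
  At 7: \Box s is true, \Diamond p is false, so \Box s \to \Diamond p is false.
    At 7: \Box s requires s at every successor {8}.
      At 8: s is true.
    So \Box s is true at 7.
    At 7: \Diamond p requires p at some successor in {8}.
      At 8: p is false.
    So \Diamond p is false at 7.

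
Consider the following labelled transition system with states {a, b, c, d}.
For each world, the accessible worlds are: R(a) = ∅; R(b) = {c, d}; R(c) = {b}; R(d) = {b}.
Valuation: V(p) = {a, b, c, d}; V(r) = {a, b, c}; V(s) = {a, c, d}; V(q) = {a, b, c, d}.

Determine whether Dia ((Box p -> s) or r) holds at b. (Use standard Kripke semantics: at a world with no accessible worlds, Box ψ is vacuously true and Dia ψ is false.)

At b: Dia ((Box p -> s) or r) requires (Box p -> s) or r at some successor in {c, d}.
  (Box p -> s) or r holds at c, so Dia ((Box p -> s) or r) is true at b.
    At c: Box p -> s is true, r is true, so (Box p -> s) or r is true.
      At c: Box p is true, s is true, so Box p -> s is true.

Yes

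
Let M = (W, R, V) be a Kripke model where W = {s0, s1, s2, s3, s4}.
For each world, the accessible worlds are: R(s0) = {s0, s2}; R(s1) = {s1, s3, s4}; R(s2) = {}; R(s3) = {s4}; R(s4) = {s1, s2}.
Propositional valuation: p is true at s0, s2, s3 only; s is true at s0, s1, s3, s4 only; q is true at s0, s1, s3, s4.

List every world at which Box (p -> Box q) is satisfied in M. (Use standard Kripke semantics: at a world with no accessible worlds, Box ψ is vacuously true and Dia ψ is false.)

Let φ = Box (p -> Box q). Evaluate φ at each world:
  s0 (successors {s0, s2}): φ is false.
  s1 (successors {s1, s3, s4}): φ is true.
  s2 (successors ∅): φ is true.
  s3 (successors {s4}): φ is true.
  s4 (successors {s1, s2}): φ is true.
For instance, at s3:
  At s3: Box (p -> Box q) requires p -> Box q at every successor {s4}.
      At s4: p is false, Box q is false, so p -> Box q is true.
  So Box (p -> Box q) is true at s3.
Satisfying worlds: {s1, s2, s3, s4}

s1, s2, s3, s4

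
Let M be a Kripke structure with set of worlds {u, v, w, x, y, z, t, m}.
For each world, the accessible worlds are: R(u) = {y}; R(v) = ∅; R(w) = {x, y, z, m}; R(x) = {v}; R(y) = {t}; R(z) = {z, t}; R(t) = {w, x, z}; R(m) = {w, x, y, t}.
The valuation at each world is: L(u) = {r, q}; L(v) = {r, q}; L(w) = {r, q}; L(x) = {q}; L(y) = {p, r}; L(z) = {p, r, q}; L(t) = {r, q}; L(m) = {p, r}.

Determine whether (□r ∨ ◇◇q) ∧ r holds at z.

Yes

At z: □r ∨ ◇◇q is true, r is true, so (□r ∨ ◇◇q) ∧ r is true.
  At z: □r is true, ◇◇q is true, so □r ∨ ◇◇q is true.
    At z: □r requires r at every successor {z, t}.
      At z: r is true.
      At t: r is true.
    So □r is true at z.
    At z: ◇◇q requires ◇q at some successor in {z, t}.
      ◇q holds at z, so ◇◇q is true at z.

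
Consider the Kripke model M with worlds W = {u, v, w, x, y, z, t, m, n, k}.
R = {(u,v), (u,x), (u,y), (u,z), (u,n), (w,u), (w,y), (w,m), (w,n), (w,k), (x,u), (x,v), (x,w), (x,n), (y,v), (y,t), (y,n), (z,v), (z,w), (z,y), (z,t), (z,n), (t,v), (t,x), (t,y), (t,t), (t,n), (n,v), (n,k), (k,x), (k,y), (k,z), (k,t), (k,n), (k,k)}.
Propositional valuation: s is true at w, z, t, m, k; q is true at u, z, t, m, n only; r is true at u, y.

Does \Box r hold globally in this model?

No

Let φ = \Box r. Evaluate φ at each world:
  u (successors {v, x, y, z, n}): φ is false.
  v (successors ∅): φ is true.
  w (successors {u, y, m, n, k}): φ is false.
  x (successors {u, v, w, n}): φ is false.
  y (successors {v, t, n}): φ is false.
  z (successors {v, w, y, t, n}): φ is false.
  t (successors {v, x, y, t, n}): φ is false.
  m (successors ∅): φ is true.
  n (successors {v, k}): φ is false.
  k (successors {x, y, z, t, n, k}): φ is false.
Detail at u (counterexample):
  At u: \Box r requires r at every successor {v, x, y, z, n}.
    r fails at v, so \Box r is false at u.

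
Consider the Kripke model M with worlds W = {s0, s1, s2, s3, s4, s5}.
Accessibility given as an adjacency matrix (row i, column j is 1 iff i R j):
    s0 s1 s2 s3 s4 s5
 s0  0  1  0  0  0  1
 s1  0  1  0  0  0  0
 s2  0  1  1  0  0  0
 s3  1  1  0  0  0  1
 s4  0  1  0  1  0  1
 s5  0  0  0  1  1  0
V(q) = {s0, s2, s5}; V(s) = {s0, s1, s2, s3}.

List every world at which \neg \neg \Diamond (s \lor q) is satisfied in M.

s0, s1, s2, s3, s4, s5

Let φ = \neg \neg \Diamond (s \lor q). Evaluate φ at each world:
  s0 (successors {s1, s5}): φ is true.
  s1 (successors {s1}): φ is true.
  s2 (successors {s1, s2}): φ is true.
  s3 (successors {s0, s1, s5}): φ is true.
  s4 (successors {s1, s3, s5}): φ is true.
  s5 (successors {s3, s4}): φ is true.
For instance, at s4:
  At s4: \neg \Diamond (s \lor q) is false, so \neg \neg \Diamond (s \lor q) is true.
    At s4: \Diamond (s \lor q) is true, so \neg \Diamond (s \lor q) is false.
      At s4: \Diamond (s \lor q) requires s \lor q at some successor in {s1, s3, s5}.
        s \lor q holds at s1, so \Diamond (s \lor q) is true at s4.
Satisfying worlds: {s0, s1, s2, s3, s4, s5}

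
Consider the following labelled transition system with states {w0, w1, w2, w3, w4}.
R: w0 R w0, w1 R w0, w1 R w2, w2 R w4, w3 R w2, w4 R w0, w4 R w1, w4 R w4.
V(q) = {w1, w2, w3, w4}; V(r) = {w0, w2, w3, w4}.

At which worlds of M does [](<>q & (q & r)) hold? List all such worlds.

Recall that []ψ holds at a world iff ψ holds at every accessible world, and <>ψ holds iff ψ holds at some accessible world.
Let φ = [](<>q & (q & r)). Evaluate φ at each world:
  w0 (successors {w0}): φ is false.
  w1 (successors {w0, w2}): φ is false.
  w2 (successors {w4}): φ is true.
  w3 (successors {w2}): φ is true.
  w4 (successors {w0, w1, w4}): φ is false.
For instance, at w4:
  At w4: [](<>q & (q & r)) requires <>q & (q & r) at every successor {w0, w1, w4}.
    <>q & (q & r) fails at w0, so [](<>q & (q & r)) is false at w4.
      At w0: <>q is false, q & r is false, so <>q & (q & r) is false.
Satisfying worlds: {w2, w3}

w2, w3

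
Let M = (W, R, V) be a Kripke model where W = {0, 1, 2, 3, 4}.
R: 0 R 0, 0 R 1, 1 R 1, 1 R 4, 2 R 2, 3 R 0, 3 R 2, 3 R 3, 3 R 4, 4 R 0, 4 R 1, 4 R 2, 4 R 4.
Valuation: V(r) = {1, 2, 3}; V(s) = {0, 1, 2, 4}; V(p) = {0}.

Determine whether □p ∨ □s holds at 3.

No

At 3: □p is false, □s is false, so □p ∨ □s is false.
  At 3: □p requires p at every successor {0, 2, 3, 4}.
    p fails at 2, so □p is false at 3.
  At 3: □s requires s at every successor {0, 2, 3, 4}.
    s fails at 3, so □s is false at 3.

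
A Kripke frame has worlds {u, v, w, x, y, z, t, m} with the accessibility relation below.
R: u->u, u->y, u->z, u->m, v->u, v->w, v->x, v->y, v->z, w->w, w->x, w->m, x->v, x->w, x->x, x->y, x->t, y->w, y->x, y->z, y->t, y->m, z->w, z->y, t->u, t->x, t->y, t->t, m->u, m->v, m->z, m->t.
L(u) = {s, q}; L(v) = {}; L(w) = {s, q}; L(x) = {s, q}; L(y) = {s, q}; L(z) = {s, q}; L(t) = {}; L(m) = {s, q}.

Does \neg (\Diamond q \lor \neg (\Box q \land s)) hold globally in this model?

Let φ = \neg (\Diamond q \lor \neg (\Box q \land s)). Evaluate φ at each world:
  u (successors {u, y, z, m}): φ is false.
  v (successors {u, w, x, y, z}): φ is false.
  w (successors {w, x, m}): φ is false.
  x (successors {v, w, x, y, t}): φ is false.
  y (successors {w, x, z, t, m}): φ is false.
  z (successors {w, y}): φ is false.
  t (successors {u, x, y, t}): φ is false.
  m (successors {u, v, z, t}): φ is false.
Detail at u (counterexample):
  At u: \Diamond q \lor \neg (\Box q \land s) is true, so \neg (\Diamond q \lor \neg (\Box q \land s)) is false.
    At u: \Diamond q is true, \neg (\Box q \land s) is false, so \Diamond q \lor \neg (\Box q \land s) is true.
      At u: \Diamond q requires q at some successor in {u, y, z, m}.
        q holds at u, so \Diamond q is true at u.
      At u: \Box q \land s is true, so \neg (\Box q \land s) is false.

No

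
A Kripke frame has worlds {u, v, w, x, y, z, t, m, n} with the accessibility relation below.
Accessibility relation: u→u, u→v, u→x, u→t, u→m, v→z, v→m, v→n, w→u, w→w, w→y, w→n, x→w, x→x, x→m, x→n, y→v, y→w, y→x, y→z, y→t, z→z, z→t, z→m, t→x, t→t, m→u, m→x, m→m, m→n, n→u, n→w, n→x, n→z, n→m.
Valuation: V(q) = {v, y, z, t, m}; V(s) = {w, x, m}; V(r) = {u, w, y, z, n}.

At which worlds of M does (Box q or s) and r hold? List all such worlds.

Let φ = (Box q or s) and r. Evaluate φ at each world:
  u (successors {u, v, x, t, m}): φ is false.
  v (successors {z, m, n}): φ is false.
  w (successors {u, w, y, n}): φ is true.
  x (successors {w, x, m, n}): φ is false.
  y (successors {v, w, x, z, t}): φ is false.
  z (successors {z, t, m}): φ is true.
  t (successors {x, t}): φ is false.
  m (successors {u, x, m, n}): φ is false.
  n (successors {u, w, x, z, m}): φ is false.
For instance, at m:
  At m: Box q or s is true, r is false, so (Box q or s) and r is false.
    At m: Box q is false, s is true, so Box q or s is true.
      At m: Box q requires q at every successor {u, x, m, n}.
        q fails at u, so Box q is false at m.
Satisfying worlds: {w, z}

w, z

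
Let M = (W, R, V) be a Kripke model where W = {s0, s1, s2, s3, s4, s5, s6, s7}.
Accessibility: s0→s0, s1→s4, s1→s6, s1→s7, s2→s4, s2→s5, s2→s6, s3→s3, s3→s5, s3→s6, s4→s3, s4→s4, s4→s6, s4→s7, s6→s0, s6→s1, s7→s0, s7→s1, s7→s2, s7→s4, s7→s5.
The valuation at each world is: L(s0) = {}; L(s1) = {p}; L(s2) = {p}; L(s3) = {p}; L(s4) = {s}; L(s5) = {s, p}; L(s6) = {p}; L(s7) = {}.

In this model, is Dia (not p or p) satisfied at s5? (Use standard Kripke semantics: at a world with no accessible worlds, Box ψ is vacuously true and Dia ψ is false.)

At s5: no accessible worlds, so Dia (not p or p) is false.

No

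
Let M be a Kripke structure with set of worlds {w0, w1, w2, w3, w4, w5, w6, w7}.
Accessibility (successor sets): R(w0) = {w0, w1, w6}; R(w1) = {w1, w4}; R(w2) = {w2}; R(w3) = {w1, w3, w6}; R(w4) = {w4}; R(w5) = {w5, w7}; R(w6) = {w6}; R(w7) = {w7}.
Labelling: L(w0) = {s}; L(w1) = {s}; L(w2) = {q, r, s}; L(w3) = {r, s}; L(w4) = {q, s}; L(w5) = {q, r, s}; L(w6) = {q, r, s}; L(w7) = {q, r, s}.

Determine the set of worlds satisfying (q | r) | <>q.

w0, w1, w2, w3, w4, w5, w6, w7

Let φ = (q | r) | <>q. Evaluate φ at each world:
  w0 (successors {w0, w1, w6}): φ is true.
  w1 (successors {w1, w4}): φ is true.
  w2 (successors {w2}): φ is true.
  w3 (successors {w1, w3, w6}): φ is true.
  w4 (successors {w4}): φ is true.
  w5 (successors {w5, w7}): φ is true.
  w6 (successors {w6}): φ is true.
  w7 (successors {w7}): φ is true.
For instance, at w1:
  At w1: q | r is false, <>q is true, so (q | r) | <>q is true.
    At w1: <>q requires q at some successor in {w1, w4}.
      q holds at w4, so <>q is true at w1.
Satisfying worlds: {w0, w1, w2, w3, w4, w5, w6, w7}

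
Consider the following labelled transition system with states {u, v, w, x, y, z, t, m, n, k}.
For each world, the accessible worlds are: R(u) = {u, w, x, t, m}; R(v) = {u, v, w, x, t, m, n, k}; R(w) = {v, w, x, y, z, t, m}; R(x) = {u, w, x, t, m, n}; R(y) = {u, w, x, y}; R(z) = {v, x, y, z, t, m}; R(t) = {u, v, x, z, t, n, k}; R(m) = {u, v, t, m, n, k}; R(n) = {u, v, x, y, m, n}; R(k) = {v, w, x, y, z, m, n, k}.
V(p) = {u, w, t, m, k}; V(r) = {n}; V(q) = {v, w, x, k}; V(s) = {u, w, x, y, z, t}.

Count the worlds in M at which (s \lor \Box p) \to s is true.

Let φ = (s \lor \Box p) \to s. Evaluate φ at each world:
  u (successors {u, w, x, t, m}): φ is true.
  v (successors {u, v, w, x, t, m, n, k}): φ is true.
  w (successors {v, w, x, y, z, t, m}): φ is true.
  x (successors {u, w, x, t, m, n}): φ is true.
  y (successors {u, w, x, y}): φ is true.
  z (successors {v, x, y, z, t, m}): φ is true.
  t (successors {u, v, x, z, t, n, k}): φ is true.
  m (successors {u, v, t, m, n, k}): φ is true.
  n (successors {u, v, x, y, m, n}): φ is true.
  k (successors {v, w, x, y, z, m, n, k}): φ is true.
For instance, at t:
  At t: s \lor \Box p is true, s is true, so (s \lor \Box p) \to s is true.
    At t: s is true, \Box p is false, so s \lor \Box p is true.
      At t: \Box p requires p at every successor {u, v, x, z, t, n, k}.
        p fails at v, so \Box p is false at t.
Satisfying worlds: {u, v, w, x, y, z, t, m, n, k}

10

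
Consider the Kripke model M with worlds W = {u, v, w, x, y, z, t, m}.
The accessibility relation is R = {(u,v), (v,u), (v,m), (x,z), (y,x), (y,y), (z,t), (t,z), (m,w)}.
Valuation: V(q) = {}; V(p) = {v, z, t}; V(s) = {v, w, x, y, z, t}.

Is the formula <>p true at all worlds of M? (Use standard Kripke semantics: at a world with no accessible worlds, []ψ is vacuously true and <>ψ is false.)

Let φ = <>p. Evaluate φ at each world:
  u (successors {v}): φ is true.
  v (successors {u, m}): φ is false.
  w (successors ∅): φ is false.
  x (successors {z}): φ is true.
  y (successors {x, y}): φ is false.
  z (successors {t}): φ is true.
  t (successors {z}): φ is true.
  m (successors {w}): φ is false.
Detail at v (counterexample):
  At v: <>p requires p at some successor in {u, m}.
    At u: p is false.
    At m: p is false.
  So <>p is false at v.

No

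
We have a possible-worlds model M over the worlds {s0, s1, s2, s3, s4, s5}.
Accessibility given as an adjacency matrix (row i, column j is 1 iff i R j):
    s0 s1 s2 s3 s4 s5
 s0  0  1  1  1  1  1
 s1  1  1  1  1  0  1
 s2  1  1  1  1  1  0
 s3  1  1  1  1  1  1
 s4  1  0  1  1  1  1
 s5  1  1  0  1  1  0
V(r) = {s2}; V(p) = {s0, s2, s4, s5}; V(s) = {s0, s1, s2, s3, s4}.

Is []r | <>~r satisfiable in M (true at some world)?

Yes

Recall that []ψ holds at a world iff ψ holds at every accessible world, and <>ψ holds iff ψ holds at some accessible world.
Let φ = []r | <>~r. Evaluate φ at each world:
  s0 (successors {s1, s2, s3, s4, s5}): φ is true.
  s1 (successors {s0, s1, s2, s3, s5}): φ is true.
  s2 (successors {s0, s1, s2, s3, s4}): φ is true.
  s3 (successors {s0, s1, s2, s3, s4, s5}): φ is true.
  s4 (successors {s0, s2, s3, s4, s5}): φ is true.
  s5 (successors {s0, s1, s3, s4}): φ is true.
Detail at s0 (witness):
  At s0: []r is false, <>~r is true, so []r | <>~r is true.
    At s0: []r requires r at every successor {s1, s2, s3, s4, s5}.
      r fails at s1, so []r is false at s0.
    At s0: <>~r requires ~r at some successor in {s1, s2, s3, s4, s5}.
      ~r holds at s1, so <>~r is true at s0.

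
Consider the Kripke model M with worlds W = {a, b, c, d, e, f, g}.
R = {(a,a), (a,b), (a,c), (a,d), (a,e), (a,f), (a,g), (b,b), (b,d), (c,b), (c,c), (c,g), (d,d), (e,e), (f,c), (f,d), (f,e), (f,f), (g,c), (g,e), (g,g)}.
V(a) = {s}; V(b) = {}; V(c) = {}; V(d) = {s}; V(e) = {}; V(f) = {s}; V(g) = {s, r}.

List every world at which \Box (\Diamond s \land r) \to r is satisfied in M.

a, b, c, d, e, f, g

Let φ = \Box (\Diamond s \land r) \to r. Evaluate φ at each world:
  a (successors {a, b, c, d, e, f, g}): φ is true.
  b (successors {b, d}): φ is true.
  c (successors {b, c, g}): φ is true.
  d (successors {d}): φ is true.
  e (successors {e}): φ is true.
  f (successors {c, d, e, f}): φ is true.
  g (successors {c, e, g}): φ is true.
For instance, at g:
  At g: \Box (\Diamond s \land r) is false, r is true, so \Box (\Diamond s \land r) \to r is true.
    At g: \Box (\Diamond s \land r) requires \Diamond s \land r at every successor {c, e, g}.
      \Diamond s \land r fails at c, so \Box (\Diamond s \land r) is false at g.
Satisfying worlds: {a, b, c, d, e, f, g}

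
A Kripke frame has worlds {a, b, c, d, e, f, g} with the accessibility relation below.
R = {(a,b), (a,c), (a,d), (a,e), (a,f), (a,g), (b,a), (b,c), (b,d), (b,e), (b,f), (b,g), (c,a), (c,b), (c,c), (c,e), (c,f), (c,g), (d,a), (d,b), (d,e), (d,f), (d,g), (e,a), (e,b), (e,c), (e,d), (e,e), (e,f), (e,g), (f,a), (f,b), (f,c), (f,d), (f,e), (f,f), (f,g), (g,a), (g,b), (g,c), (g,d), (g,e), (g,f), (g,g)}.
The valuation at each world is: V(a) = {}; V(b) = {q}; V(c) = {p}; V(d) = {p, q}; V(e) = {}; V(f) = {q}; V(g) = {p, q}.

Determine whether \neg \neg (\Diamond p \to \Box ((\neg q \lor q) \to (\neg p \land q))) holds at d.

No

At d: \neg (\Diamond p \to \Box ((\neg q \lor q) \to (\neg p \land q))) is true, so \neg \neg (\Diamond p \to \Box ((\neg q \lor q) \to (\neg p \land q))) is false.
  At d: \Diamond p \to \Box ((\neg q \lor q) \to (\neg p \land q)) is false, so \neg (\Diamond p \to \Box ((\neg q \lor q) \to (\neg p \land q))) is true.
    At d: \Diamond p is true, \Box ((\neg q \lor q) \to (\neg p \land q)) is false, so \Diamond p \to \Box ((\neg q \lor q) \to (\neg p \land q)) is false.
      At d: \Diamond p requires p at some successor in {a, b, e, f, g}.
        p holds at g, so \Diamond p is true at d.
      At d: \Box ((\neg q \lor q) \to (\neg p \land q)) requires (\neg q \lor q) \to (\neg p \land q) at every successor {a, b, e, f, g}.
        (\neg q \lor q) \to (\neg p \land q) fails at a, so \Box ((\neg q \lor q) \to (\neg p \land q)) is false at d.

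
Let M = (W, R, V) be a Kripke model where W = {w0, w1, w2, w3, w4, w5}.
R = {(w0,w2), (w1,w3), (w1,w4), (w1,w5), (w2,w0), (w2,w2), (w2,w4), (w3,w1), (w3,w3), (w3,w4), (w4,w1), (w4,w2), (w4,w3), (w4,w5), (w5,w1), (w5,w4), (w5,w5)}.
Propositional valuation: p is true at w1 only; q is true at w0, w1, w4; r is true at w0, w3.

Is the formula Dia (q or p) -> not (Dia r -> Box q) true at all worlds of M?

Let φ = Dia (q or p) -> not (Dia r -> Box q). Evaluate φ at each world:
  w0 (successors {w2}): φ is true.
  w1 (successors {w3, w4, w5}): φ is true.
  w2 (successors {w0, w2, w4}): φ is true.
  w3 (successors {w1, w3, w4}): φ is true.
  w4 (successors {w1, w2, w3, w5}): φ is true.
  w5 (successors {w1, w4, w5}): φ is false.
Detail at w5 (counterexample):
  At w5: Dia (q or p) is true, not (Dia r -> Box q) is false, so Dia (q or p) -> not (Dia r -> Box q) is false.
    At w5: Dia (q or p) requires q or p at some successor in {w1, w4, w5}.
      q or p holds at w1, so Dia (q or p) is true at w5.
    At w5: Dia r -> Box q is true, so not (Dia r -> Box q) is false.
      At w5: Dia r is false, Box q is false, so Dia r -> Box q is true.

No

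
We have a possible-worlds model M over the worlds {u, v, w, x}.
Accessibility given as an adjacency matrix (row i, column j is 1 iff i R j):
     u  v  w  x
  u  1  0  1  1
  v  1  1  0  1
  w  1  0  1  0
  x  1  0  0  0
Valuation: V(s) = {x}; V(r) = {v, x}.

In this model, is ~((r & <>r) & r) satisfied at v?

At v: (r & <>r) & r is true, so ~((r & <>r) & r) is false.
  At v: r & <>r is true, r is true, so (r & <>r) & r is true.
    At v: r is true, <>r is true, so r & <>r is true.
      At v: <>r requires r at some successor in {u, v, x}.
        r holds at v, so <>r is true at v.

No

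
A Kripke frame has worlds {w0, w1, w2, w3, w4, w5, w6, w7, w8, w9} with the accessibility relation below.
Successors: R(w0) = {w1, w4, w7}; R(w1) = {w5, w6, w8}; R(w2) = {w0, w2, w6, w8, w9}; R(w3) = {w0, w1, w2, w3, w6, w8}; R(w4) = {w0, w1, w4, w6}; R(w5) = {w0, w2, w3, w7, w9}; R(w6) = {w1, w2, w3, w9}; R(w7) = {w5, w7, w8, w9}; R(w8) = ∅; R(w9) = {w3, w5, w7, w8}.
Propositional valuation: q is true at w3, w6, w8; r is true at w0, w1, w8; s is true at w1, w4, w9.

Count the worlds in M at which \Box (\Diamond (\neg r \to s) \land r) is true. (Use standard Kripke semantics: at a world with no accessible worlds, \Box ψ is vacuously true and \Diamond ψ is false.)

Recall that \Box ψ holds at a world iff ψ holds at every accessible world, and \Diamond ψ holds iff ψ holds at some accessible world.
Let φ = \Box (\Diamond (\neg r \to s) \land r). Evaluate φ at each world:
  w0 (successors {w1, w4, w7}): φ is false.
  w1 (successors {w5, w6, w8}): φ is false.
  w2 (successors {w0, w2, w6, w8, w9}): φ is false.
  w3 (successors {w0, w1, w2, w3, w6, w8}): φ is false.
  w4 (successors {w0, w1, w4, w6}): φ is false.
  w5 (successors {w0, w2, w3, w7, w9}): φ is false.
  w6 (successors {w1, w2, w3, w9}): φ is false.
  w7 (successors {w5, w7, w8, w9}): φ is false.
  w8 (successors ∅): φ is true.
  w9 (successors {w3, w5, w7, w8}): φ is false.
For instance, at w4:
  At w4: \Box (\Diamond (\neg r \to s) \land r) requires \Diamond (\neg r \to s) \land r at every successor {w0, w1, w4, w6}.
    \Diamond (\neg r \to s) \land r fails at w4, so \Box (\Diamond (\neg r \to s) \land r) is false at w4.
      At w4: \Diamond (\neg r \to s) is true, r is false, so \Diamond (\neg r \to s) \land r is false.
Satisfying worlds: {w8}

1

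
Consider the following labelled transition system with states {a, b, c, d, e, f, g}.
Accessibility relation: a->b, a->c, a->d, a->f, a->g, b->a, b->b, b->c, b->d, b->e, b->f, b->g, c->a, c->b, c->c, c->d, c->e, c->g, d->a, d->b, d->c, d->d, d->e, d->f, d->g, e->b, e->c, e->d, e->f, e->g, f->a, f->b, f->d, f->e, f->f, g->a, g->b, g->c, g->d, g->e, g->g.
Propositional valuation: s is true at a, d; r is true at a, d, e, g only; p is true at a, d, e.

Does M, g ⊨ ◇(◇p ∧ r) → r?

Yes

Recall that ◇ψ holds at a world iff ψ holds at some accessible world.
At g: ◇(◇p ∧ r) is true, r is true, so ◇(◇p ∧ r) → r is true.
  At g: ◇(◇p ∧ r) requires ◇p ∧ r at some successor in {a, b, c, d, e, g}.
    ◇p ∧ r holds at a, so ◇(◇p ∧ r) is true at g.
      At a: ◇p is true, r is true, so ◇p ∧ r is true.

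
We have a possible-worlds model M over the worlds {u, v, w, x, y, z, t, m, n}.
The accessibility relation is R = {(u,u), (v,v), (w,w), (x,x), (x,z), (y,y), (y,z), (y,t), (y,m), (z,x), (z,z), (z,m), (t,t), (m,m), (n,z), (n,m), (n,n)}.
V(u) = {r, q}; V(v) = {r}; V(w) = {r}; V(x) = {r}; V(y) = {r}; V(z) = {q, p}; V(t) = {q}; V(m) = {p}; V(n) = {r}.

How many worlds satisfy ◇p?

Let φ = ◇p. Evaluate φ at each world:
  u (successors {u}): φ is false.
  v (successors {v}): φ is false.
  w (successors {w}): φ is false.
  x (successors {x, z}): φ is true.
  y (successors {y, z, t, m}): φ is true.
  z (successors {x, z, m}): φ is true.
  t (successors {t}): φ is false.
  m (successors {m}): φ is true.
  n (successors {z, m, n}): φ is true.
For instance, at z:
  At z: ◇p requires p at some successor in {x, z, m}.
    p holds at z, so ◇p is true at z.
Satisfying worlds: {x, y, z, m, n}

5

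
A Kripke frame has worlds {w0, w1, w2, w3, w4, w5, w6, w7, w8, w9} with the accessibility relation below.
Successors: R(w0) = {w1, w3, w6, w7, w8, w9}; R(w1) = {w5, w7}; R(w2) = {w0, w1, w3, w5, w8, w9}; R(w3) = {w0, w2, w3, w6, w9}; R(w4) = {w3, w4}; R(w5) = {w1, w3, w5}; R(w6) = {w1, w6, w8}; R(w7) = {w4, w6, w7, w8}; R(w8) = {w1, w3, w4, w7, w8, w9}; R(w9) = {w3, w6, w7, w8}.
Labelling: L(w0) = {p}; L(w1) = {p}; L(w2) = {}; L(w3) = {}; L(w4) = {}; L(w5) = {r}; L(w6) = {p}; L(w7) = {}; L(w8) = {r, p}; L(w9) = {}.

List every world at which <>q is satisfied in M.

none

Let φ = <>q. Evaluate φ at each world:
  w0 (successors {w1, w3, w6, w7, w8, w9}): φ is false.
  w1 (successors {w5, w7}): φ is false.
  w2 (successors {w0, w1, w3, w5, w8, w9}): φ is false.
  w3 (successors {w0, w2, w3, w6, w9}): φ is false.
  w4 (successors {w3, w4}): φ is false.
  w5 (successors {w1, w3, w5}): φ is false.
  w6 (successors {w1, w6, w8}): φ is false.
  w7 (successors {w4, w6, w7, w8}): φ is false.
  w8 (successors {w1, w3, w4, w7, w8, w9}): φ is false.
  w9 (successors {w3, w6, w7, w8}): φ is false.
For instance, at w3:
  At w3: <>q requires q at some successor in {w0, w2, w3, w6, w9}.
    At w0: q is false.
    At w2: q is false.
    At w3: q is false.
    At w6: q is false.
    At w9: q is false.
  So <>q is false at w3.
Satisfying worlds: none.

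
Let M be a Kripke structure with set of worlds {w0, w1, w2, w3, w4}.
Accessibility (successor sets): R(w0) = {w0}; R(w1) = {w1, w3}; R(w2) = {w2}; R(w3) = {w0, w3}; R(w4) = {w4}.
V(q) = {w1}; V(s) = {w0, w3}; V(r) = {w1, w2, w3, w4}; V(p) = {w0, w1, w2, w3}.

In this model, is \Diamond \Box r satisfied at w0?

At w0: \Diamond \Box r requires \Box r at some successor in {w0}.
  At w0: \Box r is false.
So \Diamond \Box r is false at w0.

No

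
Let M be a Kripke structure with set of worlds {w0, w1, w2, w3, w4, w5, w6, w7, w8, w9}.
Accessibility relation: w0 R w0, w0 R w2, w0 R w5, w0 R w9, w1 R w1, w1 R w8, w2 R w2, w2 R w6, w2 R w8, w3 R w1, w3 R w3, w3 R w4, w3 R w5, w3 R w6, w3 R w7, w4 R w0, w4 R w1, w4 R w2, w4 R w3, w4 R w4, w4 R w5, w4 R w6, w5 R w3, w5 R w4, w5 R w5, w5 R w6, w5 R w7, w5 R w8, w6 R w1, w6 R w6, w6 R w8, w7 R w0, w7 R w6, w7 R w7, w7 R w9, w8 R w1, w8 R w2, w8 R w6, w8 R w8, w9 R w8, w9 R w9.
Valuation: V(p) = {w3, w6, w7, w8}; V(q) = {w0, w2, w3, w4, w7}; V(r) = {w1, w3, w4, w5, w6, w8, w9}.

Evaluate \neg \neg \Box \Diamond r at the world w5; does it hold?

Yes

At w5: \neg \Box \Diamond r is false, so \neg \neg \Box \Diamond r is true.
  At w5: \Box \Diamond r is true, so \neg \Box \Diamond r is false.
    At w5: \Box \Diamond r requires \Diamond r at every successor {w3, w4, w5, w6, w7, w8}.
      At w3: \Diamond r is true.
      At w4: \Diamond r is true.
      At w5: \Diamond r is true.
      At w6: \Diamond r is true.
      At w7: \Diamond r is true.
      At w8: \Diamond r is true.
    So \Box \Diamond r is true at w5.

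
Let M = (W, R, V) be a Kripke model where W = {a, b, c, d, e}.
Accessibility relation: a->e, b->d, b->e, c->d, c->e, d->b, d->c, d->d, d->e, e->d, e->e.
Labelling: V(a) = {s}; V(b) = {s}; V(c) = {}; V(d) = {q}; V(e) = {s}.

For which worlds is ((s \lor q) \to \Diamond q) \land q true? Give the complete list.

d

Let φ = ((s \lor q) \to \Diamond q) \land q. Evaluate φ at each world:
  a (successors {e}): φ is false.
  b (successors {d, e}): φ is false.
  c (successors {d, e}): φ is false.
  d (successors {b, c, d, e}): φ is true.
  e (successors {d, e}): φ is false.
For instance, at d:
  At d: (s \lor q) \to \Diamond q is true, q is true, so ((s \lor q) \to \Diamond q) \land q is true.
    At d: s \lor q is true, \Diamond q is true, so (s \lor q) \to \Diamond q is true.
      At d: \Diamond q requires q at some successor in {b, c, d, e}.
        q holds at d, so \Diamond q is true at d.
Satisfying worlds: {d}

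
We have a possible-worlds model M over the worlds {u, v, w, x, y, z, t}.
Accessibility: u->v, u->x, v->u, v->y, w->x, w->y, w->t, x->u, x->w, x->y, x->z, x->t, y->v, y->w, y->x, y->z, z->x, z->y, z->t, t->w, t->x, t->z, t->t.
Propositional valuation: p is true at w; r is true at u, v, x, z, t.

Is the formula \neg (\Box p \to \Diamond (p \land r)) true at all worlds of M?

Let φ = \neg (\Box p \to \Diamond (p \land r)). Evaluate φ at each world:
  u (successors {v, x}): φ is false.
  v (successors {u, y}): φ is false.
  w (successors {x, y, t}): φ is false.
  x (successors {u, w, y, z, t}): φ is false.
  y (successors {v, w, x, z}): φ is false.
  z (successors {x, y, t}): φ is false.
  t (successors {w, x, z, t}): φ is false.
Detail at u (counterexample):
  At u: \Box p \to \Diamond (p \land r) is true, so \neg (\Box p \to \Diamond (p \land r)) is false.
    At u: \Box p is false, \Diamond (p \land r) is false, so \Box p \to \Diamond (p \land r) is true.
      At u: \Box p requires p at every successor {v, x}.
        p fails at v, so \Box p is false at u.
      At u: \Diamond (p \land r) requires p \land r at some successor in {v, x}.
        At v: p \land r is false.
        At x: p \land r is false.
      So \Diamond (p \land r) is false at u.

No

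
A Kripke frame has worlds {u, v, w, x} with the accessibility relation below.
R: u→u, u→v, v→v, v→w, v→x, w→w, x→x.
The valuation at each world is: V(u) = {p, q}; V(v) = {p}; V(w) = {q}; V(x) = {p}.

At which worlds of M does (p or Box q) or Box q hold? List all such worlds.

u, v, w, x

Let φ = (p or Box q) or Box q. Evaluate φ at each world:
  u (successors {u, v}): φ is true.
  v (successors {v, w, x}): φ is true.
  w (successors {w}): φ is true.
  x (successors {x}): φ is true.
For instance, at u:
  At u: p or Box q is true, Box q is false, so (p or Box q) or Box q is true.
    At u: p is true, Box q is false, so p or Box q is true.
      At u: Box q requires q at every successor {u, v}.
        q fails at v, so Box q is false at u.
    At u: Box q requires q at every successor {u, v}.
      q fails at v, so Box q is false at u.
Satisfying worlds: {u, v, w, x}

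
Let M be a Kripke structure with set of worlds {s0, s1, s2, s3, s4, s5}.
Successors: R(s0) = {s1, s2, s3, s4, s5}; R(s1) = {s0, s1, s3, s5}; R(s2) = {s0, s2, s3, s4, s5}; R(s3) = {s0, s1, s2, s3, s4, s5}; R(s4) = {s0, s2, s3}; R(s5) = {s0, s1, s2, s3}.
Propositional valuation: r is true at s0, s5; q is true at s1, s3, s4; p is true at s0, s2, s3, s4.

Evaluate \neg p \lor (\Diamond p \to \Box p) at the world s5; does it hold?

Yes

Recall that \Box ψ holds at a world iff ψ holds at every accessible world, and \Diamond ψ holds iff ψ holds at some accessible world.
At s5: \neg p is true, \Diamond p \to \Box p is false, so \neg p \lor (\Diamond p \to \Box p) is true.
  At s5: \Diamond p is true, \Box p is false, so \Diamond p \to \Box p is false.
    At s5: \Diamond p requires p at some successor in {s0, s1, s2, s3}.
      p holds at s0, so \Diamond p is true at s5.
    At s5: \Box p requires p at every successor {s0, s1, s2, s3}.
      p fails at s1, so \Box p is false at s5.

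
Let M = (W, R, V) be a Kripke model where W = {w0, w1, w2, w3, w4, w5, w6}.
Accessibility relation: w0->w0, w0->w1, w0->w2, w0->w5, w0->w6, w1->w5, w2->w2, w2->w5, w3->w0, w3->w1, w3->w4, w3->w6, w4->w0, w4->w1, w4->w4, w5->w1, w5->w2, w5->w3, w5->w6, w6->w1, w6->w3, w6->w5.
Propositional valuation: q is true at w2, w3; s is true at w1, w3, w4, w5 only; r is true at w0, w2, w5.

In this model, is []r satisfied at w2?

At w2: []r requires r at every successor {w2, w5}.
  At w2: r is true.
  At w5: r is true.
So []r is true at w2.

Yes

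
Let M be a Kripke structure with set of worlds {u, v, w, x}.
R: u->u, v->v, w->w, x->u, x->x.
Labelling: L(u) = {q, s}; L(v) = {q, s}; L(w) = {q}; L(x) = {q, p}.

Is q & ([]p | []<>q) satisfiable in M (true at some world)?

Yes

Recall that []ψ holds at a world iff ψ holds at every accessible world, and <>ψ holds iff ψ holds at some accessible world.
Let φ = q & ([]p | []<>q). Evaluate φ at each world:
  u (successors {u}): φ is true.
  v (successors {v}): φ is true.
  w (successors {w}): φ is true.
  x (successors {u, x}): φ is true.
Detail at u (witness):
  At u: q is true, []p | []<>q is true, so q & ([]p | []<>q) is true.
    At u: []p is false, []<>q is true, so []p | []<>q is true.
      At u: []p requires p at every successor {u}.
        p fails at u, so []p is false at u.
      At u: []<>q requires <>q at every successor {u}.
        At u: <>q is true.
      So []<>q is true at u.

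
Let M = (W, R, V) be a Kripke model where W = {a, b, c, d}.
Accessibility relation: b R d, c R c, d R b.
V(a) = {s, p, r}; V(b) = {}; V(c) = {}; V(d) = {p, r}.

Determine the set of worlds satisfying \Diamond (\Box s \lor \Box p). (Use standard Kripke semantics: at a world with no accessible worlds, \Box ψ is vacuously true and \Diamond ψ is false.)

d

Let φ = \Diamond (\Box s \lor \Box p). Evaluate φ at each world:
  a (successors ∅): φ is false.
  b (successors {d}): φ is false.
  c (successors {c}): φ is false.
  d (successors {b}): φ is true.
For instance, at d:
  At d: \Diamond (\Box s \lor \Box p) requires \Box s \lor \Box p at some successor in {b}.
    \Box s \lor \Box p holds at b, so \Diamond (\Box s \lor \Box p) is true at d.
      At b: \Box s is false, \Box p is true, so \Box s \lor \Box p is true.
Satisfying worlds: {d}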